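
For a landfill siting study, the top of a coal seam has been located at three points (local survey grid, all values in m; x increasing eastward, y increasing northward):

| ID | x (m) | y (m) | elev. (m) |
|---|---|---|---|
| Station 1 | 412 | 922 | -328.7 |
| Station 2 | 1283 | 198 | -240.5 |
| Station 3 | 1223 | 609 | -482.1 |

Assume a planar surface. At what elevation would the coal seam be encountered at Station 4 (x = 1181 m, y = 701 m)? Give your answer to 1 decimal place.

-523.6 m

Let the plane be z = a·x + b·y + c.
Station 2−Station 1: 871a − 724b = 88.2;  Station 3−Station 1: 811a − 313b = −153.4.
Solving gives a = −0.440859, b = −0.652194.
Then c = -328.7 − a·412 − b·922 = 454.26.
At (1181, 701): z = −520.7 − 457.2 + 454.26 = -523.6 m.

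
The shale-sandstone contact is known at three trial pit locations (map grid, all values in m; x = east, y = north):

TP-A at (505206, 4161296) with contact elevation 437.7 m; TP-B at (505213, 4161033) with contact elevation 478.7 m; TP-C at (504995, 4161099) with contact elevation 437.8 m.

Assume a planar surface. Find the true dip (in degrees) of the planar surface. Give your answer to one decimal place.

Two edge vectors: TP-A→TP-B = (7, -263, 41), TP-A→TP-C = (-211, -197, 0.1).
Normal n = (TP-A→TP-B) × (TP-A→TP-C) = (8050.7, -8651.7, -56872).
So ∂z/∂x = −n_x/n_z = 0.14156 and ∂z/∂y = −n_y/n_z = −0.15213.
Gradient magnitude |∇z| = √(a² + b²) = √(0.02004 + 0.02314) = 0.20780.
True dip = arctan(0.20780) = 11.7°, dipping toward NW (azimuth ≈ 317°).

11.7°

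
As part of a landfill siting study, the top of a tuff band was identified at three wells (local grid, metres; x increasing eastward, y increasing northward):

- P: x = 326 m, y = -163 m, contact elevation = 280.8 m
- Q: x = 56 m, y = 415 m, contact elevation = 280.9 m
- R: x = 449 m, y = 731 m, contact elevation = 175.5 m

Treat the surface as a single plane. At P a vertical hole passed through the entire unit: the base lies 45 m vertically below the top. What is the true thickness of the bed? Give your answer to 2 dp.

43.99 m

Two edge vectors: P→Q = (-270, 578, 0.1), P→R = (123, 894, -105.3).
Normal n = (P→Q) × (P→R) = (-60952.8, -28418.7, -312474).
So ∂z/∂x = −n_x/n_z = −0.19507 and ∂z/∂y = −n_y/n_z = −0.09095.
|∇z| = √(a²+b²) = 0.21523, so dip δ = arctan(0.21523) = 12.15°.
True thickness = vertical thickness × cos δ = 45 × cos 12.15° = 43.99 m.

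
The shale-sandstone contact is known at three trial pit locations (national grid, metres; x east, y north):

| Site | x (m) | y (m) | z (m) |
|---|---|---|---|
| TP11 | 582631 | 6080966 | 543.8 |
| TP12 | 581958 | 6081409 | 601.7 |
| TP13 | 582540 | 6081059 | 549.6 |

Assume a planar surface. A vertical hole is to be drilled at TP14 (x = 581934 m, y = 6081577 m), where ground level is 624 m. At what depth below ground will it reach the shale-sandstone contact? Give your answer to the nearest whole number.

Two edge vectors: TP11→TP12 = (-673, 443, 57.9), TP11→TP13 = (-91, 93, 5.8).
Normal n = (TP11→TP12) × (TP11→TP13) = (-2815.3, -1365.5, -22276).
So ∂z/∂x = −n_x/n_z = −0.12638265 and ∂z/∂y = −n_y/n_z = −0.06129916.
Intercept c from TP11: 543.8 + 73634.45 + 372758.08 = 446936.34.
At (581934, 6081577): z_contact = −73546.4 − 372795.5 + 446936.34 = 594.4 m.
Depth below ground = 624 − 594.4 = 30 m.

30 m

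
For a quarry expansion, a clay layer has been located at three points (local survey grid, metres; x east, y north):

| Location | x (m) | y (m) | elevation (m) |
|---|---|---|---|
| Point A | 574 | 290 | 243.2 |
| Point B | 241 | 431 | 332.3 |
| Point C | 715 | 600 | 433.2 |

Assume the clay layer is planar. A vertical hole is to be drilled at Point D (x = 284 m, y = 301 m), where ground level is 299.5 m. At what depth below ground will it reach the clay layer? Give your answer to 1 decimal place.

47.6 m

Two edge vectors: Point A→Point B = (-333, 141, 89.1), Point A→Point C = (141, 310, 190).
Normal n = (Point A→Point B) × (Point A→Point C) = (-831, 75833.1, -123111).
So ∂z/∂x = −n_x/n_z = −0.00675 and ∂z/∂y = −n_y/n_z = 0.61597.
Intercept c from Point A: 243.2 + 3.87 − 178.63 = 68.44.
At (284, 301): z_contact = −1.92 + 185.41 + 68.44 = 251.93 m.
Depth below ground = 299.5 − 251.93 = 47.6 m.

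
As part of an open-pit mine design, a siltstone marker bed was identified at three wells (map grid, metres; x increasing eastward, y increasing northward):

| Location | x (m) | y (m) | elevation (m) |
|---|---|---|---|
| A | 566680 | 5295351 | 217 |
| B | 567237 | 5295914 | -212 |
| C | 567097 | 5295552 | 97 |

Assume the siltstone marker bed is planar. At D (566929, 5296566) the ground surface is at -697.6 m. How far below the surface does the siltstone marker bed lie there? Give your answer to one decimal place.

Two edge vectors: A→B = (557, 563, -429), A→C = (417, 201, -120).
Normal n = (A→B) × (A→C) = (18669, -112053, -122814).
So ∂z/∂x = −n_x/n_z = 0.152010357 and ∂z/∂y = −n_y/n_z = −0.912379696.
Intercept c from A: 217 − 86141.23 + 4831370.74 = 4745446.51.
At (566929, 5296566): z_contact = 86179.08 − 4832479.28 + 4745446.51 = -853.69 m.
Depth below ground = -697.6 − (-853.69) = 156.1 m.

156.1 m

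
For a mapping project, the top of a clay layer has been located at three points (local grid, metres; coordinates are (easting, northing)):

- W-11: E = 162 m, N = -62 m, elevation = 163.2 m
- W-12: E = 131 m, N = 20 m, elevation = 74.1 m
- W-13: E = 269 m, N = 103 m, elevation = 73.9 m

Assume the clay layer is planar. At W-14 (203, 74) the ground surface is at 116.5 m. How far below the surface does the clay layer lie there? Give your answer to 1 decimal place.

Let the plane be z = a·E + b·N + c.
W-12−W-11: −31a + 82b = −89.1;  W-13−W-11: 107a + 165b = −89.3.
Solving gives a = 0.53128, b = −0.88574.
Then c = 163.2 − a·162 − b·-62 = 22.22.
At (203, 74): z_contact = 107.85 − 65.54 + 22.22 = 64.52 m.
Depth below ground = 116.5 − 64.52 = 52.0 m.

52.0 m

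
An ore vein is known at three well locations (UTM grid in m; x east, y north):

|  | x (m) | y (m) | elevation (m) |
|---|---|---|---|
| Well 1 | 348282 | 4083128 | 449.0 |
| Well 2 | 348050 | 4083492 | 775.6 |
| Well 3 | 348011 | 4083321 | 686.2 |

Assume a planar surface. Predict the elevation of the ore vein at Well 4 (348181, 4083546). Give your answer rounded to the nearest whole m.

752 m

Two edge vectors: Well 1→Well 2 = (-232, 364, 326.6), Well 1→Well 3 = (-271, 193, 237.2).
Normal n = (Well 1→Well 2) × (Well 1→Well 3) = (23307, -33478.2, 53868).
So ∂z/∂x = −n_x/n_z = −0.43266875 and ∂z/∂y = −n_y/n_z = 0.62148585.
Intercept c from Well 1: 449 + 150690.74 − 2537606.29 = −2386466.56.
At (348181, 4083546): z = −150647.0 + 2537866.1 − 2386466.56 = 752.5 m.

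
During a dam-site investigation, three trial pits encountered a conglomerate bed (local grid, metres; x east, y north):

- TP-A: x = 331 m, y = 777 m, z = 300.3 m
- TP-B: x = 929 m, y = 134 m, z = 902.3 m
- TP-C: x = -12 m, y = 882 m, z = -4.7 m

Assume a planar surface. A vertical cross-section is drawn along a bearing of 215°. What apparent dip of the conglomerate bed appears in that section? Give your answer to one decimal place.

19.7°

Let the plane be z = a·x + b·y + c.
TP-B−TP-A: 598a − 643b = 602;  TP-C−TP-A: −343a + 105b = −305.
Solving gives a = 0.84246, b = −0.15274.
Unit vector along 215° is (sin 215°, cos 215°) = (-0.5736, -0.8192).
Slope in that direction = a·(-0.5736) + b·(-0.8192) = −0.35810.
Apparent dip = arctan|0.35810| = 19.7° (true dip is 40.6°, so apparent ≤ true as expected).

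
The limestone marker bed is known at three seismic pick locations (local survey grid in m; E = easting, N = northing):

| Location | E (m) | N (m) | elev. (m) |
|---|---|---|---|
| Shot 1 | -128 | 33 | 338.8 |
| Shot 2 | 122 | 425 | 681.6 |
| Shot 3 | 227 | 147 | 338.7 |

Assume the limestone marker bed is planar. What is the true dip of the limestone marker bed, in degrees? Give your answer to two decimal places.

49.12°

Two edge vectors: Shot 1→Shot 2 = (250, 392, 342.8), Shot 1→Shot 3 = (355, 114, -0.1).
Normal n = (Shot 1→Shot 2) × (Shot 1→Shot 3) = (-39118.4, 121719, -110660).
So ∂z/∂E = −n_x/n_z = −0.35350 and ∂z/∂N = −n_y/n_z = 1.09994.
Gradient magnitude |∇z| = √(a² + b²) = √(0.12496 + 1.20986) = 1.15535.
True dip = arctan(1.15535) = 49.12°, dipping toward SSE (azimuth ≈ 162°).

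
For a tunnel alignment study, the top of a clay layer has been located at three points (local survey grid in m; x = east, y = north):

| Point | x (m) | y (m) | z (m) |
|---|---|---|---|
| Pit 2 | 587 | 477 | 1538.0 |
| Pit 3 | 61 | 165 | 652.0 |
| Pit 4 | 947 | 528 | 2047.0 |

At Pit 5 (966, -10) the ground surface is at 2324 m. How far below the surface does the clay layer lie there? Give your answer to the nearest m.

Two edge vectors: Pit 2→Pit 3 = (-526, -312, -886), Pit 2→Pit 4 = (360, 51, 509).
Normal n = (Pit 2→Pit 3) × (Pit 2→Pit 4) = (-113622, -51226, 85494).
So ∂z/∂x = −n_x/n_z = 1.32901 and ∂z/∂y = −n_y/n_z = 0.59918.
Intercept c from Pit 2: 1538 − 780.13 − 285.81 = 472.07.
At (966, -10): z_contact = 1283.8 − 6.0 + 472.07 = 1749.9 m.
Depth below ground = 2324 − 1749.9 = 574 m.

574 m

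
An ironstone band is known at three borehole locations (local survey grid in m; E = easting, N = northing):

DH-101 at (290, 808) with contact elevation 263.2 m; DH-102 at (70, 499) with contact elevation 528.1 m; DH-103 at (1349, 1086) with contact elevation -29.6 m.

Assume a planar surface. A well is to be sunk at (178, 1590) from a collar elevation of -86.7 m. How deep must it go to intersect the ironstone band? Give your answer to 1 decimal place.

278.2 m

Two edge vectors: DH-101→DH-102 = (-220, -309, 264.9), DH-101→DH-103 = (1059, 278, -292.8).
Normal n = (DH-101→DH-102) × (DH-101→DH-103) = (16833, 216113.1, 266071).
So ∂z/∂E = −n_x/n_z = −0.063265 and ∂z/∂N = −n_y/n_z = −0.812238.
Intercept c from DH-101: 263.2 + 18.35 + 656.29 = 937.84.
At (178, 1590): z_contact = −11.26 − 1291.46 + 937.84 = -364.88 m.
Depth below ground = -86.7 − (-364.88) = 278.2 m.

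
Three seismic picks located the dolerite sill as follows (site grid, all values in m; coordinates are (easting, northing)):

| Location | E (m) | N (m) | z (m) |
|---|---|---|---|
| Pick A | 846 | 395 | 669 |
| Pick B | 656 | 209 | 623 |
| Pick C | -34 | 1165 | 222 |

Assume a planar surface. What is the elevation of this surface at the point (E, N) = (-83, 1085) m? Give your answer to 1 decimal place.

Let the plane be z = a·E + b·N + c.
Pick B−Pick A: −190a − 186b = −46;  Pick C−Pick A: −880a + 770b = −447.
Solving gives a = 0.382483, b = −0.143396.
Then c = 669 − a·846 − b·395 = 402.06.
At (-83, 1085): z = −31.7 − 155.6 + 402.06 = 214.7 m.

214.7 m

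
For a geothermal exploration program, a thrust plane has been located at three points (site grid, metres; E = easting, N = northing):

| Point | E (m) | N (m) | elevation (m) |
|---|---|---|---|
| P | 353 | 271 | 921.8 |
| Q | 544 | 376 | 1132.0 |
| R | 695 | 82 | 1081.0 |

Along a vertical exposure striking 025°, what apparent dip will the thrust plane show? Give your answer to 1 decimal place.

40.5°

Let the plane be z = a·E + b·N + c.
Q−P: 191a + 105b = 210.2;  R−P: 342a − 189b = 159.2.
Solving gives a = 0.78384, b = 0.57606.
Unit vector along 025° is (sin 25°, cos 25°) = (0.4226, 0.9063).
Slope in that direction = a·(0.4226) + b·(0.9063) = 0.85335.
Apparent dip = arctan|0.85335| = 40.5° (true dip is 44.2°, so apparent ≤ true as expected).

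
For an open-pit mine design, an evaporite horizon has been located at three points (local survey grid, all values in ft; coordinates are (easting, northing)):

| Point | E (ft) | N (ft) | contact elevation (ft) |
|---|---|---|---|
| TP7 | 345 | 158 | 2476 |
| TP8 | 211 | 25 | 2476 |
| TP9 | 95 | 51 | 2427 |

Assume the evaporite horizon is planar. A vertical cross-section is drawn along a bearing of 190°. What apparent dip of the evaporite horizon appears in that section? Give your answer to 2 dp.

15.75°

Two edge vectors: TP7→TP8 = (-134, -133, 0), TP7→TP9 = (-250, -107, -49).
Normal n = (TP7→TP8) × (TP7→TP9) = (6517, -6566, -18912).
So ∂z/∂E = −n_x/n_z = 0.34460 and ∂z/∂N = −n_y/n_z = −0.34719.
Unit vector along 190° is (sin 190°, cos 190°) = (-0.1736, -0.9848).
Slope in that direction = a·(-0.1736) + b·(-0.9848) = 0.28207.
Apparent dip = arctan|0.28207| = 15.75° (true dip is 26.1°, so apparent ≤ true as expected).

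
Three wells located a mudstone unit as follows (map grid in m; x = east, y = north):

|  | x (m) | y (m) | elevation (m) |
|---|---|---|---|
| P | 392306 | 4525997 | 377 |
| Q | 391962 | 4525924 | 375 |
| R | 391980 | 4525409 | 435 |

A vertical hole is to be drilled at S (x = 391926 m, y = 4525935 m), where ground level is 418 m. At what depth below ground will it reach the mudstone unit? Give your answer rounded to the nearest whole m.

45 m

Two edge vectors: P→Q = (-344, -73, -2), P→R = (-326, -588, 58).
Normal n = (P→Q) × (P→R) = (-5410, 20604, 178474).
So ∂z/∂x = −n_x/n_z = 0.03031254 and ∂z/∂y = −n_y/n_z = −0.11544539.
Intercept c from P: 377 − 11891.79 + 522505.48 = 510990.68.
At (391926, 4525935): z_contact = 11880.3 − 522498.3 + 510990.68 = 372.6 m.
Depth below ground = 418 − 372.6 = 45 m.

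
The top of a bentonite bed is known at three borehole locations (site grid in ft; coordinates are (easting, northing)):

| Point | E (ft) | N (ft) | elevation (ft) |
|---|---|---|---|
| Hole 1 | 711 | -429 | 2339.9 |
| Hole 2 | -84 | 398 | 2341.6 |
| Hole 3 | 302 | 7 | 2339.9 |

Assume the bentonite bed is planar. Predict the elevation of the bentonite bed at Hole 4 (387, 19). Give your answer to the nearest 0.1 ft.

Let the plane be z = a·E + b·N + c.
Hole 2−Hole 1: −795a + 827b = 1.7;  Hole 3−Hole 1: −409a + 436b = 0.
Solving gives a = −0.08848, b = −0.08300.
Then c = 2339.9 − a·711 − b·-429 = 2367.20.
At (387, 19): z = −34.2 − 1.6 + 2367.20 = 2331.4 ft.

2331.4 ft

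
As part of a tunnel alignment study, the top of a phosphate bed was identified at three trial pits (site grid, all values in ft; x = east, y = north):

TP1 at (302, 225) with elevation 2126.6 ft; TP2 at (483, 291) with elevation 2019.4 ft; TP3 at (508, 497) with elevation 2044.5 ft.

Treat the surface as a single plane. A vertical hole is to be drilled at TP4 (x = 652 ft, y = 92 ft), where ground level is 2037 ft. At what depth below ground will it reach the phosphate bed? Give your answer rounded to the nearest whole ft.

171 ft

Two edge vectors: TP1→TP2 = (181, 66, -107.2), TP1→TP3 = (206, 272, -82.1).
Normal n = (TP1→TP2) × (TP1→TP3) = (23739.8, -7223.1, 35636).
So ∂z/∂x = −n_x/n_z = −0.66617 and ∂z/∂y = −n_y/n_z = 0.20269.
Intercept c from TP1: 2126.6 + 201.18 − 45.61 = 2282.18.
At (652, 92): z_contact = −434.3 + 18.6 + 2282.18 = 1866.5 ft.
Depth below ground = 2037 − 1866.5 = 171 ft.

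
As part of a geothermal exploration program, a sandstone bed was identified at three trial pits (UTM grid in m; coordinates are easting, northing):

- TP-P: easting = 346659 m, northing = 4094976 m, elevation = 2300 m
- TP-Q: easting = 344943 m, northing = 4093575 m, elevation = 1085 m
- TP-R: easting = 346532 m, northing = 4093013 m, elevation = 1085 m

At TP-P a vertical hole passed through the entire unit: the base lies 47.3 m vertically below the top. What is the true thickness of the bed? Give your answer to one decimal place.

Two edge vectors: TP-P→TP-Q = (-1716, -1401, -1215), TP-P→TP-R = (-127, -1963, -1215).
Normal n = (TP-P→TP-Q) × (TP-P→TP-R) = (-682830, -1930635, 3190581).
So ∂z/∂easting = −n_x/n_z = 0.21401 and ∂z/∂northing = −n_y/n_z = 0.60510.
|∇z| = √(a²+b²) = 0.64184, so dip δ = arctan(0.64184) = 32.69°.
True thickness = vertical thickness × cos δ = 47.3 × cos 32.69° = 39.8 m.

39.8 m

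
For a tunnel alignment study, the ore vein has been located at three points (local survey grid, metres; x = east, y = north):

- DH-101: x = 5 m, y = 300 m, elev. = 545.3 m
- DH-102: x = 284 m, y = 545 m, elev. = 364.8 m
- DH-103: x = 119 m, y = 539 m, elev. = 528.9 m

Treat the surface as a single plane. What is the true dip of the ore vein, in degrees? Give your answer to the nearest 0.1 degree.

47.5°

Two edge vectors: DH-101→DH-102 = (279, 245, -180.5), DH-101→DH-103 = (114, 239, -16.4).
Normal n = (DH-101→DH-102) × (DH-101→DH-103) = (39121.5, -16001.4, 38751).
So ∂z/∂x = −n_x/n_z = −1.00956 and ∂z/∂y = −n_y/n_z = 0.41293.
Gradient magnitude |∇z| = √(a² + b²) = √(1.01921 + 0.17051) = 1.09074.
True dip = arctan(1.09074) = 47.5°, dipping toward ESE (azimuth ≈ 112°).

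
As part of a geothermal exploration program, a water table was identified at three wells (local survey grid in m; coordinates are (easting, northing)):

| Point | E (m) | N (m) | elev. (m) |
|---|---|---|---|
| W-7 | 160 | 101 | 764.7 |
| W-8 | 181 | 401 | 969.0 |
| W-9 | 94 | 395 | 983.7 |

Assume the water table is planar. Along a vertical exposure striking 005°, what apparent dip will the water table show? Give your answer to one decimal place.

34.0°

Two edge vectors: W-7→W-8 = (21, 300, 204.3), W-7→W-9 = (-66, 294, 219).
Normal n = (W-7→W-8) × (W-7→W-9) = (5635.8, -18082.8, 25974).
So ∂z/∂E = −n_x/n_z = −0.21698 and ∂z/∂N = −n_y/n_z = 0.69619.
Unit vector along 005° is (sin 5°, cos 5°) = (0.0872, 0.9962).
Slope in that direction = a·(0.0872) + b·(0.9962) = 0.67463.
Apparent dip = arctan|0.67463| = 34.0° (true dip is 36.1°, so apparent ≤ true as expected).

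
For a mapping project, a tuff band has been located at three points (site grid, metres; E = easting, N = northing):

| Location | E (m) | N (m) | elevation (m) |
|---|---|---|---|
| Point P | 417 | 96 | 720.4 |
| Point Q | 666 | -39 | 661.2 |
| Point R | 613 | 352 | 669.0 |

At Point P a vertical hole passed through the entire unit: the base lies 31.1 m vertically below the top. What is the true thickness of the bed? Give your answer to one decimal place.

Let the plane be z = a·E + b·N + c.
Point Q−Point P: 249a − 135b = −59.2;  Point R−Point P: 196a + 256b = −51.4.
Solving gives a = −0.24494, b = −0.01325.
|∇z| = √(a²+b²) = 0.24529, so dip δ = arctan(0.24529) = 13.78°.
True thickness = vertical thickness × cos δ = 31.1 × cos 13.78° = 30.2 m.

30.2 m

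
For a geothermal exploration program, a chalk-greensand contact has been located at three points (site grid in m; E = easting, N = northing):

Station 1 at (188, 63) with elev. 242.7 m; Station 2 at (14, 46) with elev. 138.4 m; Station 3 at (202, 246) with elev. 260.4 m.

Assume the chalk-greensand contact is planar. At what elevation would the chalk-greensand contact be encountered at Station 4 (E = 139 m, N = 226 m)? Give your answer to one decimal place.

221.9 m

Two edge vectors: Station 1→Station 2 = (-174, -17, -104.3), Station 1→Station 3 = (14, 183, 17.7).
Normal n = (Station 1→Station 2) × (Station 1→Station 3) = (18786, 1619.6, -31604).
So ∂z/∂E = −n_x/n_z = 0.59442 and ∂z/∂N = −n_y/n_z = 0.05125.
Intercept c from Station 1: 242.7 − 111.75 − 3.23 = 127.72.
At (139, 226): z = 82.6 + 11.6 + 127.72 = 221.9 m.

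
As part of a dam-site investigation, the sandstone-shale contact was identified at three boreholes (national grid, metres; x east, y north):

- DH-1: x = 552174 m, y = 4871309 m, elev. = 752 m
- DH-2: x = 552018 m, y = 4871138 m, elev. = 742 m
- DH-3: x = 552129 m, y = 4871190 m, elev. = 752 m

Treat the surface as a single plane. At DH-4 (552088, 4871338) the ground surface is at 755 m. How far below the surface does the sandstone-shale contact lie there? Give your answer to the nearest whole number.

Two edge vectors: DH-1→DH-2 = (-156, -171, -10), DH-1→DH-3 = (-45, -119, 0).
Normal n = (DH-1→DH-2) × (DH-1→DH-3) = (-1190, 450, 10869).
So ∂z/∂x = −n_x/n_z = 0.10948569 and ∂z/∂y = −n_y/n_z = −0.04140215.
Intercept c from DH-1: 752 − 60455.15 + 201682.68 = 141979.53.
At (552088, 4871338): z_contact = 60445.7 − 201683.9 + 141979.53 = 741.4 m.
Depth below ground = 755 − 741.4 = 14 m.

14 m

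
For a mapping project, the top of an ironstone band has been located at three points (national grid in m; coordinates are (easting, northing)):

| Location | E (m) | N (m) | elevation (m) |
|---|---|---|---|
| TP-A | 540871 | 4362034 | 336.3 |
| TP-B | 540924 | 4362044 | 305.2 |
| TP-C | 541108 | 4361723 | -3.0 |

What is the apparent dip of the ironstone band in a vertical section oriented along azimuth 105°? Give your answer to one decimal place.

39.2°

Two edge vectors: TP-A→TP-B = (53, 10, -31.1), TP-A→TP-C = (237, -311, -339.3).
Normal n = (TP-A→TP-B) × (TP-A→TP-C) = (-13065.1, 10612.2, -18853).
So ∂z/∂E = −n_x/n_z = −0.69300 and ∂z/∂N = −n_y/n_z = 0.56289.
Unit vector along 105° is (sin 105°, cos 105°) = (0.9659, -0.2588).
Slope in that direction = a·(0.9659) + b·(-0.2588) = −0.81507.
Apparent dip = arctan|0.81507| = 39.2° (true dip is 41.8°, so apparent ≤ true as expected).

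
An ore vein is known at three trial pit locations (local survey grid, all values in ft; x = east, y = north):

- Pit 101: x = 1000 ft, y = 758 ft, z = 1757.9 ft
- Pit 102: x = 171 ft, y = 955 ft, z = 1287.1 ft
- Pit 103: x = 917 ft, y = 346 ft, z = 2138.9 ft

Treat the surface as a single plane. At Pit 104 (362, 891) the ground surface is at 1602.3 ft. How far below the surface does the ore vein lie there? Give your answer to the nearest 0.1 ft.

Let the plane be z = a·x + b·y + c.
Pit 102−Pit 101: −829a + 197b = −470.8;  Pit 103−Pit 101: −83a − 412b = 381.
Solving gives a = 0.332252, b = −0.991692.
Then c = 1757.9 − a·1000 − b·758 = 2177.35.
At (362, 891): z_contact = 120.28 − 883.60 + 2177.35 = 1414.03 ft.
Depth below ground = 1602.3 − 1414.03 = 188.3 ft.

188.3 ft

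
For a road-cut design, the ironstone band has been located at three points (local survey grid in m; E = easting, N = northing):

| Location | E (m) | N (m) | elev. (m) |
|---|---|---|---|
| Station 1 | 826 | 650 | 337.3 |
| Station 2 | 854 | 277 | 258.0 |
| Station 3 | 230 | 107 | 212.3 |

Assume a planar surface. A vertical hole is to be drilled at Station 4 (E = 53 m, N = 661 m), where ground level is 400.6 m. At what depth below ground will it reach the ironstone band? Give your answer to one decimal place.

Let the plane be z = a·E + b·N + c.
Station 2−Station 1: 28a − 373b = −79.3;  Station 3−Station 1: −596a − 543b = −125.
Solving gives a = 0.01501, b = 0.21373.
Then c = 337.3 − a·826 − b·650 = 185.98.
At (53, 661): z_contact = 0.80 + 141.27 + 185.98 = 328.05 m.
Depth below ground = 400.6 − 328.05 = 72.6 m.

72.6 m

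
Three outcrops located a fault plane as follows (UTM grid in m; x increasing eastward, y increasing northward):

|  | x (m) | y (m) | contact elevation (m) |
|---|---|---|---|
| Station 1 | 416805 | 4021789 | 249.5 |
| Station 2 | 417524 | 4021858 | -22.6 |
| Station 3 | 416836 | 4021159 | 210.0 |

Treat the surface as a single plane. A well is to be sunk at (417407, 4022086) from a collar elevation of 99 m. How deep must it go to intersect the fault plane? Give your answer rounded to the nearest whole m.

67 m

Two edge vectors: Station 1→Station 2 = (719, 69, -272.1), Station 1→Station 3 = (31, -630, -39.5).
Normal n = (Station 1→Station 2) × (Station 1→Station 3) = (-174148.5, 19965.4, -455109).
So ∂z/∂x = −n_x/n_z = −0.38265229 and ∂z/∂y = −n_y/n_z = 0.04386949.
Intercept c from Station 1: 249.5 + 159491.39 − 176433.83 = −16692.95.
At (417407, 4022086): z_contact = −159721.7 + 176446.9 − 16692.95 = 32.2 m.
Depth below ground = 99 − 32.2 = 67 m.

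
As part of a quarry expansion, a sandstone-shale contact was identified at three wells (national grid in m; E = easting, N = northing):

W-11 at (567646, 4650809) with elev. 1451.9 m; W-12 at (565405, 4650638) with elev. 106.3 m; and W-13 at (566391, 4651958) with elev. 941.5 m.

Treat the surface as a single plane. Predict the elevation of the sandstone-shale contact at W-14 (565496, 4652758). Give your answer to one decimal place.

573.7 m

Let the plane be z = a·E + b·N + c.
W-12−W-11: −2241a − 171b = −1345.6;  W-13−W-11: −1255a + 1149b = −510.4.
Solving gives a = 0.585540277, b = 0.195346430.
Then c = 1451.9 − a·567646 − b·4650809 = −1239446.63.
At (565496, 4652758): z = 331120.7 + 908899.7 − 1239446.63 = 573.7 m.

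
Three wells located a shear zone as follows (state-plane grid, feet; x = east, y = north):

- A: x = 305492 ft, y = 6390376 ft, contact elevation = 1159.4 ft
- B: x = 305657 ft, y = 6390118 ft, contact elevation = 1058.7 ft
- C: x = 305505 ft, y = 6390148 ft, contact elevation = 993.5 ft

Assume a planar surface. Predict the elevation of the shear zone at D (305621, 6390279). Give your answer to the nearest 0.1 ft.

1160.3 ft

Let the plane be z = a·x + b·y + c.
B−A: 165a − 258b = −100.7;  C−A: 13a − 228b = −165.9.
Solving gives a = 0.579075468, b = 0.760649040.
Then c = 1159.4 − a·305492 − b·6390376 = −5036576.89.
At (305621, 6390279): z = 176977.6 + 4860759.6 − 5036576.89 = 1160.3 ft.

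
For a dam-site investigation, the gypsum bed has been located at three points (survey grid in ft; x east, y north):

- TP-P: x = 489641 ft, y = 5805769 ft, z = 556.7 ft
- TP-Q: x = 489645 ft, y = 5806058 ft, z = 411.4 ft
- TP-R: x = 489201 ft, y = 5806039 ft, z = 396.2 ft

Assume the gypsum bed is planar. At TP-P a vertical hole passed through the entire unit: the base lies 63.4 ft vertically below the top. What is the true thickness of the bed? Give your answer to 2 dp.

Let the plane be z = a·x + b·y + c.
TP-Q−TP-P: 4a + 289b = −145.3;  TP-R−TP-P: −440a + 270b = −160.5.
Solving gives a = 0.05578, b = −0.50354.
|∇z| = √(a²+b²) = 0.50662, so dip δ = arctan(0.50662) = 26.87°.
True thickness = vertical thickness × cos δ = 63.4 × cos 26.87° = 56.56 ft.

56.56 ft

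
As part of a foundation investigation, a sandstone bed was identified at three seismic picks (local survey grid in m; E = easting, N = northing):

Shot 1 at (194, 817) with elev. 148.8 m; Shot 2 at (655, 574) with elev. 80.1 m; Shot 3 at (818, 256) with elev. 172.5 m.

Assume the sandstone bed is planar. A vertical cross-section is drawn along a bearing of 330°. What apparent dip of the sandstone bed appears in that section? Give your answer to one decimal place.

Two edge vectors: Shot 1→Shot 2 = (461, -243, -68.7), Shot 1→Shot 3 = (624, -561, 23.7).
Normal n = (Shot 1→Shot 2) × (Shot 1→Shot 3) = (-44299.8, -53794.5, -106989).
So ∂z/∂E = −n_x/n_z = −0.41406 and ∂z/∂N = −n_y/n_z = −0.50280.
Unit vector along 330° is (sin 330°, cos 330°) = (-0.5000, 0.8660).
Slope in that direction = a·(-0.5000) + b·(0.8660) = −0.22841.
Apparent dip = arctan|0.22841| = 12.9° (true dip is 33.1°, so apparent ≤ true as expected).

12.9°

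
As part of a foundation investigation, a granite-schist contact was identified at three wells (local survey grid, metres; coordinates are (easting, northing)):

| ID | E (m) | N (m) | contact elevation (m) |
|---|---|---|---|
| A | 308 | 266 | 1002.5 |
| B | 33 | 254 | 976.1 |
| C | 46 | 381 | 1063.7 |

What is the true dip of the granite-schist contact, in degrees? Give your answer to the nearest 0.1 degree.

Two edge vectors: A→B = (-275, -12, -26.4), A→C = (-262, 115, 61.2).
Normal n = (A→B) × (A→C) = (2301.6, 23746.8, -34769).
So ∂z/∂E = −n_x/n_z = 0.06620 and ∂z/∂N = −n_y/n_z = 0.68299.
Gradient magnitude |∇z| = √(a² + b²) = √(0.00438 + 0.46647) = 0.68619.
True dip = arctan(0.68619) = 34.5°, dipping toward S (azimuth ≈ 186°).

34.5°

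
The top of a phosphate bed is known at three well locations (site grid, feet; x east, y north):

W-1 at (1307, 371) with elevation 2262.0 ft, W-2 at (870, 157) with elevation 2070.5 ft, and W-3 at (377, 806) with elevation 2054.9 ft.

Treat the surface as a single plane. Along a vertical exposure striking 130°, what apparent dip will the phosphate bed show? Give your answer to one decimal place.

Let the plane be z = a·x + b·y + c.
W-2−W-1: −437a − 214b = −191.5;  W-3−W-1: −930a + 435b = −207.1.
Solving gives a = 0.32798, b = 0.22511.
Unit vector along 130° is (sin 130°, cos 130°) = (0.7660, -0.6428).
Slope in that direction = a·(0.7660) + b·(-0.6428) = 0.10655.
Apparent dip = arctan|0.10655| = 6.1° (true dip is 21.7°, so apparent ≤ true as expected).

6.1°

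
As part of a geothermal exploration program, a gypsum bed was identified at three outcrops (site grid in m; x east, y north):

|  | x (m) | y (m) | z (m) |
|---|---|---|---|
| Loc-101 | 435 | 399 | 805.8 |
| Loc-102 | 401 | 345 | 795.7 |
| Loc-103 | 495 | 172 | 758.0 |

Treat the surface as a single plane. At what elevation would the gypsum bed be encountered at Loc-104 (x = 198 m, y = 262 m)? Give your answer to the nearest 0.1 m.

784.1 m

Two edge vectors: Loc-101→Loc-102 = (-34, -54, -10.1), Loc-101→Loc-103 = (60, -227, -47.8).
Normal n = (Loc-101→Loc-102) × (Loc-101→Loc-103) = (288.5, -2231.2, 10958).
So ∂z/∂x = −n_x/n_z = −0.02633 and ∂z/∂y = −n_y/n_z = 0.20361.
Intercept c from Loc-101: 805.8 + 11.45 − 81.24 = 736.01.
At (198, 262): z = −5.2 + 53.3 + 736.01 = 784.1 m.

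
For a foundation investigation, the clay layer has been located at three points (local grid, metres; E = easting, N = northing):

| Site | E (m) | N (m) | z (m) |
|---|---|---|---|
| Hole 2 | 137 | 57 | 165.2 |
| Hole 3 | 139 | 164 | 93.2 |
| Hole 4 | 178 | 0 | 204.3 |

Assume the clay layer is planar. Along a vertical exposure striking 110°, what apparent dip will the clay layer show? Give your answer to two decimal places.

Let the plane be z = a·E + b·N + c.
Hole 3−Hole 2: 2a + 107b = −72;  Hole 4−Hole 2: 41a − 57b = 39.1.
Solving gives a = 0.01771, b = −0.67323.
Unit vector along 110° is (sin 110°, cos 110°) = (0.9397, -0.3420).
Slope in that direction = a·(0.9397) + b·(-0.3420) = 0.24690.
Apparent dip = arctan|0.24690| = 13.87° (true dip is 34.0°, so apparent ≤ true as expected).

13.87°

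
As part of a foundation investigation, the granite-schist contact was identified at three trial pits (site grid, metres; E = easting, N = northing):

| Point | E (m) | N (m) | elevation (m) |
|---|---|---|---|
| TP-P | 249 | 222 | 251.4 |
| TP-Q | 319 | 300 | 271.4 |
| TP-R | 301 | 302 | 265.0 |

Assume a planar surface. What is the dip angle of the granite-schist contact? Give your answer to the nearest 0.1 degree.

19.5°

Let the plane be z = a·E + b·N + c.
TP-Q−TP-P: 70a + 78b = 20;  TP-R−TP-P: 52a + 80b = 13.6.
Solving gives a = 0.34922, b = −0.05699.
Gradient magnitude |∇z| = √(a² + b²) = √(0.12196 + 0.00325) = 0.35384.
True dip = arctan(0.35384) = 19.5°, dipping toward W (azimuth ≈ 279°).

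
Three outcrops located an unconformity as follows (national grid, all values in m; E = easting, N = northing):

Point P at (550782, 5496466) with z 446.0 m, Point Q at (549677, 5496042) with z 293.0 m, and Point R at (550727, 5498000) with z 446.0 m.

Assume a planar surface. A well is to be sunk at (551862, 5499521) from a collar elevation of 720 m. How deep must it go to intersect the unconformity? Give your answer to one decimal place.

Let the plane be z = a·E + b·N + c.
Point Q−Point P: −1105a − 424b = −153;  Point R−Point P: −55a + 1534b = 0.
Solving gives a = 0.136582499, b = 0.004897026.
Then c = 446 − a·550782 − b·5496466 = −101697.52.
At (551862, 5499521): z_contact = 75374.69 + 26931.30 − 101697.52 = 608.47 m.
Depth below ground = 720 − 608.47 = 111.5 m.

111.5 m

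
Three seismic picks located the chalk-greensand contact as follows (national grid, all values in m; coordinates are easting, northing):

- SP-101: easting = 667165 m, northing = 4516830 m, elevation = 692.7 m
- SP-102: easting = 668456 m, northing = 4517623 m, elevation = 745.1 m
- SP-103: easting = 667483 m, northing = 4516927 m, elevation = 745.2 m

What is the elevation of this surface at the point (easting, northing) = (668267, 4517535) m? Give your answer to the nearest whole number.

Two edge vectors: SP-101→SP-102 = (1291, 793, 52.4), SP-101→SP-103 = (318, 97, 52.5).
Normal n = (SP-101→SP-102) × (SP-101→SP-103) = (36549.7, -51114.3, -126947).
So ∂z/∂easting = −n_x/n_z = 0.28791307 and ∂z/∂northing = −n_y/n_z = −0.40264284.
Intercept c from SP-101: 692.7 − 192085.52 + 1818669.24 = 1627276.42.
At (668267, 4517535): z = 192402.8 − 1818953.1 + 1627276.42 = 726.1 m.

726 m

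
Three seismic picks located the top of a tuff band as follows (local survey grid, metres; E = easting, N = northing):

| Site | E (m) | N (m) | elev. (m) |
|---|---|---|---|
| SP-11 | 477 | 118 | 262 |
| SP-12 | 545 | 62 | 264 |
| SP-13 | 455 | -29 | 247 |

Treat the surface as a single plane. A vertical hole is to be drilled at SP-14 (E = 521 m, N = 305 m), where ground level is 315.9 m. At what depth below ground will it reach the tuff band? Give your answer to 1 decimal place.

Two edge vectors: SP-11→SP-12 = (68, -56, 2), SP-11→SP-13 = (-22, -147, -15).
Normal n = (SP-11→SP-12) × (SP-11→SP-13) = (1134, 976, -11228).
So ∂z/∂E = −n_x/n_z = 0.10100 and ∂z/∂N = −n_y/n_z = 0.08693.
Intercept c from SP-11: 262 − 48.18 − 10.26 = 203.57.
At (521, 305): z_contact = 52.62 + 26.51 + 203.57 = 282.70 m.
Depth below ground = 315.9 − 282.70 = 33.2 m.

33.2 m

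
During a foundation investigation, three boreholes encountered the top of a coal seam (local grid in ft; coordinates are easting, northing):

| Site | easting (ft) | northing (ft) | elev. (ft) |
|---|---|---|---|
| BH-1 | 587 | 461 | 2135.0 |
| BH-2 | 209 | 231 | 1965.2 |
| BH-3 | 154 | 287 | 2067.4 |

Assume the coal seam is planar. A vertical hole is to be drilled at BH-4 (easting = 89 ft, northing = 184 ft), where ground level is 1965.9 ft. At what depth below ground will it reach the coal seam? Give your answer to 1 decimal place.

17.7 ft

Let the plane be z = a·easting + b·northing + c.
BH-2−BH-1: −378a − 230b = −169.8;  BH-3−BH-1: −433a − 174b = −67.6.
Solving gives a = −0.41390, b = 1.41849.
Then c = 2135 − a·587 − b·461 = 1724.03.
At (89, 184): z_contact = −36.84 + 261.00 + 1724.03 = 1948.20 ft.
Depth below ground = 1965.9 − 1948.20 = 17.7 ft.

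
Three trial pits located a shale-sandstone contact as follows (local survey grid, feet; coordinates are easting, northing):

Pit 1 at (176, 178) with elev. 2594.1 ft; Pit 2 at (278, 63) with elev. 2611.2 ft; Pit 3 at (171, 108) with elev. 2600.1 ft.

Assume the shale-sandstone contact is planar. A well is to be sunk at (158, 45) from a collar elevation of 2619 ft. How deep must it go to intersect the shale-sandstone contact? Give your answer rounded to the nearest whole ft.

14 ft

Let the plane be z = a·easting + b·northing + c.
Pit 2−Pit 1: 102a − 115b = 17.1;  Pit 3−Pit 1: −5a − 70b = 6.
Solving gives a = 0.06572, b = −0.09041.
Then c = 2594.1 − a·176 − b·178 = 2598.63.
At (158, 45): z_contact = 10.4 − 4.1 + 2598.63 = 2604.9 ft.
Depth below ground = 2619 − 2604.9 = 14 ft.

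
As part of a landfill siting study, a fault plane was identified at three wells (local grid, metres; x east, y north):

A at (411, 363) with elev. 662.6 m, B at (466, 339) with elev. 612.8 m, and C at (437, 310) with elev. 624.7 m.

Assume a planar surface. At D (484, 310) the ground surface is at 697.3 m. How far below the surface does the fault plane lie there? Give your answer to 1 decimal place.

108.1 m

Two edge vectors: A→B = (55, -24, -49.8), A→C = (26, -53, -37.9).
Normal n = (A→B) × (A→C) = (-1729.8, 789.7, -2291).
So ∂z/∂x = −n_x/n_z = −0.75504 and ∂z/∂y = −n_y/n_z = 0.34470.
Intercept c from A: 662.6 + 310.32 − 125.12 = 847.80.
At (484, 310): z_contact = −365.44 + 106.86 + 847.80 = 589.21 m.
Depth below ground = 697.3 − 589.21 = 108.1 m.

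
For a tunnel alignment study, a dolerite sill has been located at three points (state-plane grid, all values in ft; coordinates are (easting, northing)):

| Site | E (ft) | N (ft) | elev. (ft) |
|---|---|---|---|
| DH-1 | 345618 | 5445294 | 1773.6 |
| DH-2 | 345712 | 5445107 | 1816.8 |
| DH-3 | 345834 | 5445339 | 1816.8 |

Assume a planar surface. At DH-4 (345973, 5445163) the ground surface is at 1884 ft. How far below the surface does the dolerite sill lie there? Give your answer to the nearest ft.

15 ft

Let the plane be z = a·E + b·N + c.
DH-2−DH-1: 94a − 187b = 43.2;  DH-3−DH-1: 216a + 45b = 43.2.
Solving gives a = 0.22460670, b = −0.11811214.
Then c = 1773.6 − a·345618 − b·5445294 = 567300.82.
At (345973, 5445163): z_contact = 77707.9 − 643139.9 + 567300.82 = 1868.8 ft.
Depth below ground = 1884 − 1868.8 = 15 ft.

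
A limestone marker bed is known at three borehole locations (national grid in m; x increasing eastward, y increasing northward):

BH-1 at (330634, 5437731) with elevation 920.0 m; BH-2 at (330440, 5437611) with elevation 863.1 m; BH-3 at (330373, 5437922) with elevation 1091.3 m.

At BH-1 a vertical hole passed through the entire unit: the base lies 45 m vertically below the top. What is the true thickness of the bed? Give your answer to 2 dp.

36.56 m

Let the plane be z = a·x + b·y + c.
BH-2−BH-1: −194a − 120b = −56.9;  BH-3−BH-1: −261a + 191b = 171.3.
Solving gives a = −0.14169, b = 0.70324.
|∇z| = √(a²+b²) = 0.71737, so dip δ = arctan(0.71737) = 35.65°.
True thickness = vertical thickness × cos δ = 45 × cos 35.65° = 36.56 m.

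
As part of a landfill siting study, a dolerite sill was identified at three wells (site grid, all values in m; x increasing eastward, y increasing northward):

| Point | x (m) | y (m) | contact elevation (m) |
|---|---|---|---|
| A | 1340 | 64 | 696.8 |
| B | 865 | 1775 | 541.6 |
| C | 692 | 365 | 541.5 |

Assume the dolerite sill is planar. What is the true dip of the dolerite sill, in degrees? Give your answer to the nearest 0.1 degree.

Let the plane be z = a·x + b·y + c.
B−A: −475a + 1711b = −155.2;  C−A: −648a + 301b = −155.3.
Solving gives a = 0.22677, b = −0.02775.
Gradient magnitude |∇z| = √(a² + b²) = √(0.05142 + 0.00077) = 0.22846.
True dip = arctan(0.22846) = 12.9°, dipping toward W (azimuth ≈ 277°).

12.9°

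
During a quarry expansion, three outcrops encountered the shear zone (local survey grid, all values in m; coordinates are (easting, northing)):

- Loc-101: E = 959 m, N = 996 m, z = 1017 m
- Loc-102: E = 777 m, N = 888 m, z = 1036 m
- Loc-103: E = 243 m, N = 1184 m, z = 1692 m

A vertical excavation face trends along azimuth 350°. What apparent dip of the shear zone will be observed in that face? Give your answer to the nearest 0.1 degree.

Two edge vectors: Loc-101→Loc-102 = (-182, -108, 19), Loc-101→Loc-103 = (-716, 188, 675).
Normal n = (Loc-101→Loc-102) × (Loc-101→Loc-103) = (-76472, 109246, -111544).
So ∂z/∂E = −n_x/n_z = −0.68558 and ∂z/∂N = −n_y/n_z = 0.97940.
Unit vector along 350° is (sin 350°, cos 350°) = (-0.1736, 0.9848).
Slope in that direction = a·(-0.1736) + b·(0.9848) = 1.08357.
Apparent dip = arctan|1.08357| = 47.3° (true dip is 50.1°, so apparent ≤ true as expected).

47.3°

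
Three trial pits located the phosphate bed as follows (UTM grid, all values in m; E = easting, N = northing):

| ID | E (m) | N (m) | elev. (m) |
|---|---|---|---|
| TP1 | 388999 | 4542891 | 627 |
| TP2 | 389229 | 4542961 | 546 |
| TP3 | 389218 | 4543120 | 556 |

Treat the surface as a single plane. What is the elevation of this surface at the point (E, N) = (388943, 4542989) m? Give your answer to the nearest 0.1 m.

651.1 m

Let the plane be z = a·E + b·N + c.
TP2−TP1: 230a + 70b = −81;  TP3−TP1: 219a + 229b = −71.
Solving gives a = −0.363658275, b = 0.037734333.
Then c = 627 − a·388999 − b·4542891 = −29333.26.
At (388943, 4542989): z = −141442.3 + 171426.7 − 29333.26 = 651.1 m.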